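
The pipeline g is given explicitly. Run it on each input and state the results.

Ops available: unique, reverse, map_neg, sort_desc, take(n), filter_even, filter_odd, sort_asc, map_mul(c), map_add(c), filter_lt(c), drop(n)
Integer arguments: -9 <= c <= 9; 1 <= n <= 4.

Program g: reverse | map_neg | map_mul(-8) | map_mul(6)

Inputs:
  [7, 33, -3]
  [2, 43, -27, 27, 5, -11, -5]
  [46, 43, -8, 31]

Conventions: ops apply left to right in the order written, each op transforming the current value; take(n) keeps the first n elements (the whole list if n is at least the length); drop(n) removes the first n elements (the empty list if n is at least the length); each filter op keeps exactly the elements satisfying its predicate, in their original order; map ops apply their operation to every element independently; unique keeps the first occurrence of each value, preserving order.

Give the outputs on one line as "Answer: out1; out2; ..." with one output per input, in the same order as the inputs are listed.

[-144, 1584, 336]; [-240, -528, 240, 1296, -1296, 2064, 96]; [1488, -384, 2064, 2208]

Execution, op by op:
  [7, 33, -3] -> [-3, 33, 7] -> [3, -33, -7] -> [-24, 264, 56] -> [-144, 1584, 336]
  [2, 43, -27, 27, 5, -11, -5] -> [-5, -11, 5, 27, -27, 43, 2] -> [5, 11, -5, -27, 27, -43, -2] -> [-40, -88, 40, 216, -216, 344, 16] -> [-240, -528, 240, 1296, -1296, 2064, 96]
  [46, 43, -8, 31] -> [31, -8, 43, 46] -> [-31, 8, -43, -46] -> [248, -64, 344, 368] -> [1488, -384, 2064, 2208]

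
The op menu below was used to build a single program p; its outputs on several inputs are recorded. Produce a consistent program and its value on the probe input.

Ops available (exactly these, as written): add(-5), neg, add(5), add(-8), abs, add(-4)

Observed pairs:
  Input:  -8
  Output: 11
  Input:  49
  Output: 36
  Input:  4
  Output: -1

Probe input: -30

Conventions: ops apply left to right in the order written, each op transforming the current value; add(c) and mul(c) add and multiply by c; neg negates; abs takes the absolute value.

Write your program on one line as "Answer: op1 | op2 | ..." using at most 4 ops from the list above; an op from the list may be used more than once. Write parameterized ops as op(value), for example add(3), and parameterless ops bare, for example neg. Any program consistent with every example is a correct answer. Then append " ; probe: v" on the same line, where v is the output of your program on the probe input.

add(-8) | abs | add(-5) ; probe: 33

Check, running the answer program on each example:
  -8 -> -16 -> 16 -> 11
  49 -> 41 -> 41 -> 36
  4 -> -4 -> 4 -> -1
  probe: -30 -> -38 -> 38 -> 33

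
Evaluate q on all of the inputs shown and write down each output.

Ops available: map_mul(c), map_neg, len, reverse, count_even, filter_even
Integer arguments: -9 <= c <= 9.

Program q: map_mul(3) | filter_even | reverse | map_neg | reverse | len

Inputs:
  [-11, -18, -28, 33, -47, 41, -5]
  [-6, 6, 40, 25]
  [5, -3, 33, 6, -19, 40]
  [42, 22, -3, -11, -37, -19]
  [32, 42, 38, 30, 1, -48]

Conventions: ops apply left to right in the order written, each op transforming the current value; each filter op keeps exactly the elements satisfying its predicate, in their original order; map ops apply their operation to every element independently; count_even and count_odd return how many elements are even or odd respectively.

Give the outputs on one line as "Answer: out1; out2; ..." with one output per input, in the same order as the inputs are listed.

Execution, op by op:
  [-11, -18, -28, 33, -47, 41, -5] -> [-33, -54, -84, 99, -141, 123, -15] -> [-54, -84] -> [-84, -54] -> [84, 54] -> [54, 84] -> 2
  [-6, 6, 40, 25] -> [-18, 18, 120, 75] -> [-18, 18, 120] -> [120, 18, -18] -> [-120, -18, 18] -> [18, -18, -120] -> 3
  [5, -3, 33, 6, -19, 40] -> [15, -9, 99, 18, -57, 120] -> [18, 120] -> [120, 18] -> [-120, -18] -> [-18, -120] -> 2
  [42, 22, -3, -11, -37, -19] -> [126, 66, -9, -33, -111, -57] -> [126, 66] -> [66, 126] -> [-66, -126] -> [-126, -66] -> 2
  [32, 42, 38, 30, 1, -48] -> [96, 126, 114, 90, 3, -144] -> [96, 126, 114, 90, -144] -> [-144, 90, 114, 126, 96] -> [144, -90, -114, -126, -96] -> [-96, -126, -114, -90, 144] -> 5

2; 3; 2; 2; 5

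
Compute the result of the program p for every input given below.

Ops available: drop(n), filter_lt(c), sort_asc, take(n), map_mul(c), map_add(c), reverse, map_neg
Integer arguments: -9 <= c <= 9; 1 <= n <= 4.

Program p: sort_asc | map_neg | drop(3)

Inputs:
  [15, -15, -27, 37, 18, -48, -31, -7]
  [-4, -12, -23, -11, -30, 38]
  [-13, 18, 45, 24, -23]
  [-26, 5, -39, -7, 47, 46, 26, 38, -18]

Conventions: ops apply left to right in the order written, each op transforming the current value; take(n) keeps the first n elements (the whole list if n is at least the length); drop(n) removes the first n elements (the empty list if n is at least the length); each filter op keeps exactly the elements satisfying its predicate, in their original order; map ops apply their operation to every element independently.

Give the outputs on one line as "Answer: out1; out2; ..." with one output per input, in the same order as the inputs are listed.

[15, 7, -15, -18, -37]; [11, 4, -38]; [-24, -45]; [7, -5, -26, -38, -46, -47]

Execution, op by op:
  [15, -15, -27, 37, 18, -48, -31, -7] -> [-48, -31, -27, -15, -7, 15, 18, 37] -> [48, 31, 27, 15, 7, -15, -18, -37] -> [15, 7, -15, -18, -37]
  [-4, -12, -23, -11, -30, 38] -> [-30, -23, -12, -11, -4, 38] -> [30, 23, 12, 11, 4, -38] -> [11, 4, -38]
  [-13, 18, 45, 24, -23] -> [-23, -13, 18, 24, 45] -> [23, 13, -18, -24, -45] -> [-24, -45]
  [-26, 5, -39, -7, 47, 46, 26, 38, -18] -> [-39, -26, -18, -7, 5, 26, 38, 46, 47] -> [39, 26, 18, 7, -5, -26, -38, -46, -47] -> [7, -5, -26, -38, -46, -47]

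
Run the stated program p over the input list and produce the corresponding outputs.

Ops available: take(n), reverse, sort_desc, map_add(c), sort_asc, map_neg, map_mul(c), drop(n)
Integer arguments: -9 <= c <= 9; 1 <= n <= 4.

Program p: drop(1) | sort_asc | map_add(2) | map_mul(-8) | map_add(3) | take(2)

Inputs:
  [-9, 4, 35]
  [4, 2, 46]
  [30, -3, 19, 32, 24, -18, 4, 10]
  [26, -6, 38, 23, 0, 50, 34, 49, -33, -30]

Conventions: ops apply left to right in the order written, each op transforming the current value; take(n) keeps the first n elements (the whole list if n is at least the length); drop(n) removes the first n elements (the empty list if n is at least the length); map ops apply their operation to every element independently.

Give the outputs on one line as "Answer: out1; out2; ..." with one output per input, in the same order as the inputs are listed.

[-45, -293]; [-29, -381]; [131, 11]; [251, 227]

Execution, op by op:
  [-9, 4, 35] -> [4, 35] -> [4, 35] -> [6, 37] -> [-48, -296] -> [-45, -293] -> [-45, -293]
  [4, 2, 46] -> [2, 46] -> [2, 46] -> [4, 48] -> [-32, -384] -> [-29, -381] -> [-29, -381]
  [30, -3, 19, 32, 24, -18, 4, 10] -> [-3, 19, 32, 24, -18, 4, 10] -> [-18, -3, 4, 10, 19, 24, 32] -> [-16, -1, 6, 12, 21, 26, 34] -> [128, 8, -48, -96, -168, -208, -272] -> [131, 11, -45, -93, -165, -205, -269] -> [131, 11]
  [26, -6, 38, 23, 0, 50, 34, 49, -33, -30] -> [-6, 38, 23, 0, 50, 34, 49, -33, -30] -> [-33, -30, -6, 0, 23, 34, 38, 49, 50] -> [-31, -28, -4, 2, 25, 36, 40, 51, 52] -> [248, 224, 32, -16, -200, -288, -320, -408, -416] -> [251, 227, 35, -13, -197, -285, -317, -405, -413] -> [251, 227]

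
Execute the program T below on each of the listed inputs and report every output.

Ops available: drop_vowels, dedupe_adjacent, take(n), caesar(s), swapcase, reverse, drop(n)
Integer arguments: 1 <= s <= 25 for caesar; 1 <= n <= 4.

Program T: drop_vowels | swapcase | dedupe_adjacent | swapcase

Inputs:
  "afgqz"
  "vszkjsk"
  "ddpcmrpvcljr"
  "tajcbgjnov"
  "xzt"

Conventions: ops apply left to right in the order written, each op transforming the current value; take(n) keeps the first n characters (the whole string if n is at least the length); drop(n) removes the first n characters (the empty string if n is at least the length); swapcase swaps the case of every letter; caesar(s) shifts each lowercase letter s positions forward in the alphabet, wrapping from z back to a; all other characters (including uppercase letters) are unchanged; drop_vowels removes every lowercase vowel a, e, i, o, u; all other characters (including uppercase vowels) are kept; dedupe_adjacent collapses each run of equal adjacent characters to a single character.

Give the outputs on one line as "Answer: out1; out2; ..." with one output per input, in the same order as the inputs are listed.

"fgqz"; "vszkjsk"; "dpcmrpvcljr"; "tjcbgjnv"; "xzt"

Execution, op by op:
  "afgqz" -> "fgqz" -> "FGQZ" -> "FGQZ" -> "fgqz"
  "vszkjsk" -> "vszkjsk" -> "VSZKJSK" -> "VSZKJSK" -> "vszkjsk"
  "ddpcmrpvcljr" -> "ddpcmrpvcljr" -> "DDPCMRPVCLJR" -> "DPCMRPVCLJR" -> "dpcmrpvcljr"
  "tajcbgjnov" -> "tjcbgjnv" -> "TJCBGJNV" -> "TJCBGJNV" -> "tjcbgjnv"
  "xzt" -> "xzt" -> "XZT" -> "XZT" -> "xzt"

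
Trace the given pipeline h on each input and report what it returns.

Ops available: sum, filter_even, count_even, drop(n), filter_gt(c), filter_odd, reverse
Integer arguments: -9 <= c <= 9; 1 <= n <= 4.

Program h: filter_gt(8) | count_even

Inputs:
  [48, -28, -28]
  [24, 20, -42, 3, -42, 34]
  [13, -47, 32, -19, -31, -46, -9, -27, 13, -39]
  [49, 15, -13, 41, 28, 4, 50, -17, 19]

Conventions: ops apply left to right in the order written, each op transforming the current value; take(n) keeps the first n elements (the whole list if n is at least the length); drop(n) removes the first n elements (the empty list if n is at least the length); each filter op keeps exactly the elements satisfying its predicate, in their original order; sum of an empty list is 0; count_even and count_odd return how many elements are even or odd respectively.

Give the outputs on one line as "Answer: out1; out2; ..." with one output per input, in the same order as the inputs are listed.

Execution, op by op:
  [48, -28, -28] -> [48] -> 1
  [24, 20, -42, 3, -42, 34] -> [24, 20, 34] -> 3
  [13, -47, 32, -19, -31, -46, -9, -27, 13, -39] -> [13, 32, 13] -> 1
  [49, 15, -13, 41, 28, 4, 50, -17, 19] -> [49, 15, 41, 28, 50, 19] -> 2

1; 3; 1; 2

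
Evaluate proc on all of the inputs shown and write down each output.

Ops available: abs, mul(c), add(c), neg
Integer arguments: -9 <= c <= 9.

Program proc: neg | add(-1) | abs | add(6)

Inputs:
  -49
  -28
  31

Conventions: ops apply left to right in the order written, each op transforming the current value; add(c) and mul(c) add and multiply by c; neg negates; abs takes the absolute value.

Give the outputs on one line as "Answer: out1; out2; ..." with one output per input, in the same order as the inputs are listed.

Execution, op by op:
  -49 -> 49 -> 48 -> 48 -> 54
  -28 -> 28 -> 27 -> 27 -> 33
  31 -> -31 -> -32 -> 32 -> 38

54; 33; 38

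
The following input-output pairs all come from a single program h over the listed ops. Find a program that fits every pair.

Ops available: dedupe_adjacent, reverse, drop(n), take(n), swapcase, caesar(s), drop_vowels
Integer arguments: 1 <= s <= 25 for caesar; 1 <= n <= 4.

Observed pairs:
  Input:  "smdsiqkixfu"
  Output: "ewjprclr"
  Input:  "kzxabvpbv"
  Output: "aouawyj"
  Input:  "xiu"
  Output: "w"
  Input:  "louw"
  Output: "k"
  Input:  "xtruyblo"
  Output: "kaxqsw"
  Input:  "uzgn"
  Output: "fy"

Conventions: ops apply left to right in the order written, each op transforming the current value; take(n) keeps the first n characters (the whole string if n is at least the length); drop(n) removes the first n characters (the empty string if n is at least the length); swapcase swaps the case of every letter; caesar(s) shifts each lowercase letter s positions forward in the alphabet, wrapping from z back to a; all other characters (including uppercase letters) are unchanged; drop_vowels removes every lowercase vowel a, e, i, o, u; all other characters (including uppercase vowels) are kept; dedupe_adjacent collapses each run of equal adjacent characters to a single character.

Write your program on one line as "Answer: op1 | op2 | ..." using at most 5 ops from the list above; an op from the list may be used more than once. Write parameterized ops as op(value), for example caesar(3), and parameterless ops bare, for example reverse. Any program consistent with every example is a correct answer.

reverse | drop(1) | drop_vowels | caesar(25)

Check, running the answer program on each example:
  "smdsiqkixfu" -> "ufxikqisdms" -> "fxikqisdms" -> "fxkqsdms" -> "ewjprclr"
  "kzxabvpbv" -> "vbpvbaxzk" -> "bpvbaxzk" -> "bpvbxzk" -> "aouawyj"
  "xiu" -> "uix" -> "ix" -> "x" -> "w"
  "louw" -> "wuol" -> "uol" -> "l" -> "k"
  "xtruyblo" -> "olbyurtx" -> "lbyurtx" -> "lbyrtx" -> "kaxqsw"
  "uzgn" -> "ngzu" -> "gzu" -> "gz" -> "fy"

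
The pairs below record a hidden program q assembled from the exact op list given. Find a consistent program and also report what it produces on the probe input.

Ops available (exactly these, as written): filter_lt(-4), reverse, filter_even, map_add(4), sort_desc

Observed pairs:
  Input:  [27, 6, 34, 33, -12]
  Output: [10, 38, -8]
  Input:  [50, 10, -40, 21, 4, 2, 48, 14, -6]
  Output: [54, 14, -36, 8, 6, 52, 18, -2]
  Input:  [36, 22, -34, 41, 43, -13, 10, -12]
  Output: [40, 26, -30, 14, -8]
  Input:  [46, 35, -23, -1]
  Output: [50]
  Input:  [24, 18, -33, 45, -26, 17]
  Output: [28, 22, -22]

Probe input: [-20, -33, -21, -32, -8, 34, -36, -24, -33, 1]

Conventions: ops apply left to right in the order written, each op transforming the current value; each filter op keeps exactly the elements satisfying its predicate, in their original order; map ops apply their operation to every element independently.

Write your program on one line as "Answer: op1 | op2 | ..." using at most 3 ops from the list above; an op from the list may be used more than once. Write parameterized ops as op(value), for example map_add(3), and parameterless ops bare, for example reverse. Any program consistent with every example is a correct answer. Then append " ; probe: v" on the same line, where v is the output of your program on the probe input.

map_add(4) | filter_even ; probe: [-16, -28, -4, 38, -32, -20]

Check, running the answer program on each example:
  [27, 6, 34, 33, -12] -> [31, 10, 38, 37, -8] -> [10, 38, -8]
  [50, 10, -40, 21, 4, 2, 48, 14, -6] -> [54, 14, -36, 25, 8, 6, 52, 18, -2] -> [54, 14, -36, 8, 6, 52, 18, -2]
  [36, 22, -34, 41, 43, -13, 10, -12] -> [40, 26, -30, 45, 47, -9, 14, -8] -> [40, 26, -30, 14, -8]
  [46, 35, -23, -1] -> [50, 39, -19, 3] -> [50]
  [24, 18, -33, 45, -26, 17] -> [28, 22, -29, 49, -22, 21] -> [28, 22, -22]
  probe: [-20, -33, -21, -32, -8, 34, -36, -24, -33, 1] -> [-16, -29, -17, -28, -4, 38, -32, -20, -29, 5] -> [-16, -28, -4, 38, -32, -20]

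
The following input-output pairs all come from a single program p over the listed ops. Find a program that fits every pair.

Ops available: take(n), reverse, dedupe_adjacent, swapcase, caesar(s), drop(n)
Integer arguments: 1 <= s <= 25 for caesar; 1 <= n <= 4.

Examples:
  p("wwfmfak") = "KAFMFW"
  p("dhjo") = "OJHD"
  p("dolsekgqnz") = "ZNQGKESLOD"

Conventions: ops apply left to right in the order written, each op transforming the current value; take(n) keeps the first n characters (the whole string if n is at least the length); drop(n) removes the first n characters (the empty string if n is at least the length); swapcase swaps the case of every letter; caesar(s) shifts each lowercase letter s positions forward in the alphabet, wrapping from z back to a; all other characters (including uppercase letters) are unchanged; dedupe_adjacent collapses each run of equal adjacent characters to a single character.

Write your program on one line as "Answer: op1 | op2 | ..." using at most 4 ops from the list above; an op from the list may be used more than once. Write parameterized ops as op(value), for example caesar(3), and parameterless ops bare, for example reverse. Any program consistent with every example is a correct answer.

dedupe_adjacent | swapcase | reverse

Check, running the answer program on each example:
  "wwfmfak" -> "wfmfak" -> "WFMFAK" -> "KAFMFW"
  "dhjo" -> "dhjo" -> "DHJO" -> "OJHD"
  "dolsekgqnz" -> "dolsekgqnz" -> "DOLSEKGQNZ" -> "ZNQGKESLOD"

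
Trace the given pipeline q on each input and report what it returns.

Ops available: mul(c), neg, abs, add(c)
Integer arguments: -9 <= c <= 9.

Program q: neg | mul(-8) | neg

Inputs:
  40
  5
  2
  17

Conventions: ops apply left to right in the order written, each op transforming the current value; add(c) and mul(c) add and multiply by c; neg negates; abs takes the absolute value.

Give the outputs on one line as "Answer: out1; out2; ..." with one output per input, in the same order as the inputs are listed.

Execution, op by op:
  40 -> -40 -> 320 -> -320
  5 -> -5 -> 40 -> -40
  2 -> -2 -> 16 -> -16
  17 -> -17 -> 136 -> -136

-320; -40; -16; -136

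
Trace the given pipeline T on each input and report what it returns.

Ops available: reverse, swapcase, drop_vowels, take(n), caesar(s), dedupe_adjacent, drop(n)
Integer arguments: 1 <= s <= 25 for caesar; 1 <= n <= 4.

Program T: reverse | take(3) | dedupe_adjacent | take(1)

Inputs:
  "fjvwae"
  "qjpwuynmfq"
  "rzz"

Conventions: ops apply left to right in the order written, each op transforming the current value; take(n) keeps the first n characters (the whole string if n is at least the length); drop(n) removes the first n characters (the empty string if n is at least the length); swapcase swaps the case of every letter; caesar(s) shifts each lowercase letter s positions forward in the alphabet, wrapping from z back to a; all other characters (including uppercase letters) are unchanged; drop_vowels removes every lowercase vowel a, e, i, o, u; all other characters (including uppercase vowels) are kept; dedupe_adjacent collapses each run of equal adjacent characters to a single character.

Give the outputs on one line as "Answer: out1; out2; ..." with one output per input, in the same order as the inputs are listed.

Execution, op by op:
  "fjvwae" -> "eawvjf" -> "eaw" -> "eaw" -> "e"
  "qjpwuynmfq" -> "qfmnyuwpjq" -> "qfm" -> "qfm" -> "q"
  "rzz" -> "zzr" -> "zzr" -> "zr" -> "z"

"e"; "q"; "z"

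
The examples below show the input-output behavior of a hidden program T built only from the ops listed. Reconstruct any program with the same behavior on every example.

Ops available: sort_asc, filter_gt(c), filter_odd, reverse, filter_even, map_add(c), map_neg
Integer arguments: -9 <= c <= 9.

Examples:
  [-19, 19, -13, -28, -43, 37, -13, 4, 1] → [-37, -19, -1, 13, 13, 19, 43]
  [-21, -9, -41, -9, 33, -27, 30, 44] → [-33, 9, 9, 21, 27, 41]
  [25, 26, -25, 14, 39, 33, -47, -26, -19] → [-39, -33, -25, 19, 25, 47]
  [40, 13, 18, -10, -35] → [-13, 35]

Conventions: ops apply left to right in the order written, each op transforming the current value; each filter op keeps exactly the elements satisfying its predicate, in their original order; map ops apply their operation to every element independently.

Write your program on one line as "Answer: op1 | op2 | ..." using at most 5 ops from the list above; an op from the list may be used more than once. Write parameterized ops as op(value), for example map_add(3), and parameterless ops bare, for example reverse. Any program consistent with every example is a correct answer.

map_neg | filter_odd | reverse | sort_asc

Check, running the answer program on each example:
  [-19, 19, -13, -28, -43, 37, -13, 4, 1] -> [19, -19, 13, 28, 43, -37, 13, -4, -1] -> [19, -19, 13, 43, -37, 13, -1] -> [-1, 13, -37, 43, 13, -19, 19] -> [-37, -19, -1, 13, 13, 19, 43]
  [-21, -9, -41, -9, 33, -27, 30, 44] -> [21, 9, 41, 9, -33, 27, -30, -44] -> [21, 9, 41, 9, -33, 27] -> [27, -33, 9, 41, 9, 21] -> [-33, 9, 9, 21, 27, 41]
  [25, 26, -25, 14, 39, 33, -47, -26, -19] -> [-25, -26, 25, -14, -39, -33, 47, 26, 19] -> [-25, 25, -39, -33, 47, 19] -> [19, 47, -33, -39, 25, -25] -> [-39, -33, -25, 19, 25, 47]
  [40, 13, 18, -10, -35] -> [-40, -13, -18, 10, 35] -> [-13, 35] -> [35, -13] -> [-13, 35]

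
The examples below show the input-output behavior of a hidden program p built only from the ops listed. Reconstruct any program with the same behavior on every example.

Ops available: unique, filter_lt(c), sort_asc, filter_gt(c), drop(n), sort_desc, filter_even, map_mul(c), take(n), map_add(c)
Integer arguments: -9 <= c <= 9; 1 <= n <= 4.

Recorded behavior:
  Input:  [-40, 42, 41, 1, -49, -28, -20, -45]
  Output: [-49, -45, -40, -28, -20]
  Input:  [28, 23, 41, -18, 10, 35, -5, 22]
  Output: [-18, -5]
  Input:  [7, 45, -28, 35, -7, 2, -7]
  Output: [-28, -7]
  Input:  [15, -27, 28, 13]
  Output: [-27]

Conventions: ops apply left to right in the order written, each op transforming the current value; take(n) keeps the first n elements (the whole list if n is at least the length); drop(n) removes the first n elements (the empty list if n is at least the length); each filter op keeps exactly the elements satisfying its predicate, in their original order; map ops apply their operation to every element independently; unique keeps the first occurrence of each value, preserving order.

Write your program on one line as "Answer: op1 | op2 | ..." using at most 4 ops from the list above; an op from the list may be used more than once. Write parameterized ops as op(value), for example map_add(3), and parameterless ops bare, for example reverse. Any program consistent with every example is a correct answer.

sort_asc | unique | filter_lt(1)

Check, running the answer program on each example:
  [-40, 42, 41, 1, -49, -28, -20, -45] -> [-49, -45, -40, -28, -20, 1, 41, 42] -> [-49, -45, -40, -28, -20, 1, 41, 42] -> [-49, -45, -40, -28, -20]
  [28, 23, 41, -18, 10, 35, -5, 22] -> [-18, -5, 10, 22, 23, 28, 35, 41] -> [-18, -5, 10, 22, 23, 28, 35, 41] -> [-18, -5]
  [7, 45, -28, 35, -7, 2, -7] -> [-28, -7, -7, 2, 7, 35, 45] -> [-28, -7, 2, 7, 35, 45] -> [-28, -7]
  [15, -27, 28, 13] -> [-27, 13, 15, 28] -> [-27, 13, 15, 28] -> [-27]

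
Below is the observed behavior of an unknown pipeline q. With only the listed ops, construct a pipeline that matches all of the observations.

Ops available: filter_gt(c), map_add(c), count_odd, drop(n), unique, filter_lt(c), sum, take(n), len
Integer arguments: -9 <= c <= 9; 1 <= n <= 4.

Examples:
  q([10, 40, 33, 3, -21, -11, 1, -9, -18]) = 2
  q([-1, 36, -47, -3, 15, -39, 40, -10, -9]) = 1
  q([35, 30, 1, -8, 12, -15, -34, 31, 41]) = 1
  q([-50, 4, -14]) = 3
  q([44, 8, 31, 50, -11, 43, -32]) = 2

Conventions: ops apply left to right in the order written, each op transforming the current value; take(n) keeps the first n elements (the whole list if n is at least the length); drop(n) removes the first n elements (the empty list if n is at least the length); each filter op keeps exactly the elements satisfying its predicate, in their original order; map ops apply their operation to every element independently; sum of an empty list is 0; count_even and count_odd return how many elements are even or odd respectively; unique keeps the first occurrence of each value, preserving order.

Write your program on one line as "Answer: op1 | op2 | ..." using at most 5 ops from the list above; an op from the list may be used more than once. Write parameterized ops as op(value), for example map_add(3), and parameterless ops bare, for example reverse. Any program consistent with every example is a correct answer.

map_add(-7) | map_add(-4) | take(3) | map_add(2) | count_odd

Check, running the answer program on each example:
  [10, 40, 33, 3, -21, -11, 1, -9, -18] -> [3, 33, 26, -4, -28, -18, -6, -16, -25] -> [-1, 29, 22, -8, -32, -22, -10, -20, -29] -> [-1, 29, 22] -> [1, 31, 24] -> 2
  [-1, 36, -47, -3, 15, -39, 40, -10, -9] -> [-8, 29, -54, -10, 8, -46, 33, -17, -16] -> [-12, 25, -58, -14, 4, -50, 29, -21, -20] -> [-12, 25, -58] -> [-10, 27, -56] -> 1
  [35, 30, 1, -8, 12, -15, -34, 31, 41] -> [28, 23, -6, -15, 5, -22, -41, 24, 34] -> [24, 19, -10, -19, 1, -26, -45, 20, 30] -> [24, 19, -10] -> [26, 21, -8] -> 1
  [-50, 4, -14] -> [-57, -3, -21] -> [-61, -7, -25] -> [-61, -7, -25] -> [-59, -5, -23] -> 3
  [44, 8, 31, 50, -11, 43, -32] -> [37, 1, 24, 43, -18, 36, -39] -> [33, -3, 20, 39, -22, 32, -43] -> [33, -3, 20] -> [35, -1, 22] -> 2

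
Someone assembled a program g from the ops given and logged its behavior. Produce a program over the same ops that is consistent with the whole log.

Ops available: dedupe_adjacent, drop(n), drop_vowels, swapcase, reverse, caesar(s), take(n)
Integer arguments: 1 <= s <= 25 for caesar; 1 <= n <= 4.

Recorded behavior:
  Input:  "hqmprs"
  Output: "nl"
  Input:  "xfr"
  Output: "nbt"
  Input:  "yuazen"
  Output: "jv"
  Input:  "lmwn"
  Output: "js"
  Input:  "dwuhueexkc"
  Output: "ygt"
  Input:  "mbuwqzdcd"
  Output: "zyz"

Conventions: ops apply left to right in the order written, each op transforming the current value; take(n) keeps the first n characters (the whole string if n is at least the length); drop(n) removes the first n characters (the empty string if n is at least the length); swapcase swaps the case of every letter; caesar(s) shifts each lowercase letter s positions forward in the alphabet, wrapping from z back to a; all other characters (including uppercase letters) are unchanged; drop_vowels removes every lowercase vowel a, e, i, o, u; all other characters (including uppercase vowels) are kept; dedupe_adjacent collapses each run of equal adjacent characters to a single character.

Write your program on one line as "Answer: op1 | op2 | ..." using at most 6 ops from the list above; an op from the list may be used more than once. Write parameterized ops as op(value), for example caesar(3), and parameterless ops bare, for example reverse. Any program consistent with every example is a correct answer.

reverse | caesar(22) | dedupe_adjacent | take(3) | drop_vowels

Check, running the answer program on each example:
  "hqmprs" -> "srpmqh" -> "onlimd" -> "onlimd" -> "onl" -> "nl"
  "xfr" -> "rfx" -> "nbt" -> "nbt" -> "nbt" -> "nbt"
  "yuazen" -> "nezauy" -> "javwqu" -> "javwqu" -> "jav" -> "jv"
  "lmwn" -> "nwml" -> "jsih" -> "jsih" -> "jsi" -> "js"
  "dwuhueexkc" -> "ckxeeuhuwd" -> "ygtaaqdqsz" -> "ygtaqdqsz" -> "ygt" -> "ygt"
  "mbuwqzdcd" -> "dcdzqwubm" -> "zyzvmsqxi" -> "zyzvmsqxi" -> "zyz" -> "zyz"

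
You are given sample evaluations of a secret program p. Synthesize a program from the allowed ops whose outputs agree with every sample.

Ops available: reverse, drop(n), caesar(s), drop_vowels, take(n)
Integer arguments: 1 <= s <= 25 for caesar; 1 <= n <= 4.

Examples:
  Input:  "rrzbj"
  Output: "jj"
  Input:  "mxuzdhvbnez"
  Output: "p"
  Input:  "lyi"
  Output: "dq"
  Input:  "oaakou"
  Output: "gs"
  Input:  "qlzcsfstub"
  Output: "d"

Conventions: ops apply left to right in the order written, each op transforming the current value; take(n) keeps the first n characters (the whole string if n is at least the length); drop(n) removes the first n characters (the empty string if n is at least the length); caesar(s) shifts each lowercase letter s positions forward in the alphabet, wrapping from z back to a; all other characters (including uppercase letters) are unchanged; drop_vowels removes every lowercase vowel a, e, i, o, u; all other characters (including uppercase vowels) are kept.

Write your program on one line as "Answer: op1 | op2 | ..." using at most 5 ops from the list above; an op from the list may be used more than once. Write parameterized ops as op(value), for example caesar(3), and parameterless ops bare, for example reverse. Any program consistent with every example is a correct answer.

take(4) | caesar(2) | caesar(16) | take(2) | drop_vowels

Check, running the answer program on each example:
  "rrzbj" -> "rrzb" -> "ttbd" -> "jjrt" -> "jj" -> "jj"
  "mxuzdhvbnez" -> "mxuz" -> "ozwb" -> "epmr" -> "ep" -> "p"
  "lyi" -> "lyi" -> "nak" -> "dqa" -> "dq" -> "dq"
  "oaakou" -> "oaak" -> "qccm" -> "gssc" -> "gs" -> "gs"
  "qlzcsfstub" -> "qlzc" -> "snbe" -> "idru" -> "id" -> "d"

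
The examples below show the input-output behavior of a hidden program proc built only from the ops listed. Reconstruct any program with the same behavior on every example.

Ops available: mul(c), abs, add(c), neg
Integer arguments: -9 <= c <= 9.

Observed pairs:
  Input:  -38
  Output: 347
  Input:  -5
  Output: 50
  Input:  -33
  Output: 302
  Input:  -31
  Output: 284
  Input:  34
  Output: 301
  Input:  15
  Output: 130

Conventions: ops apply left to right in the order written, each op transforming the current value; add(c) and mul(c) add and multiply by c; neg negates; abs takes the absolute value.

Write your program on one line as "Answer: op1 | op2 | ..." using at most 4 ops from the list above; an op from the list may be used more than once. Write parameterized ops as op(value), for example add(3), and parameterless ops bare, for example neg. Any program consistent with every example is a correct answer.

mul(-3) | mul(-3) | add(-5) | abs

Check, running the answer program on each example:
  -38 -> 114 -> -342 -> -347 -> 347
  -5 -> 15 -> -45 -> -50 -> 50
  -33 -> 99 -> -297 -> -302 -> 302
  -31 -> 93 -> -279 -> -284 -> 284
  34 -> -102 -> 306 -> 301 -> 301
  15 -> -45 -> 135 -> 130 -> 130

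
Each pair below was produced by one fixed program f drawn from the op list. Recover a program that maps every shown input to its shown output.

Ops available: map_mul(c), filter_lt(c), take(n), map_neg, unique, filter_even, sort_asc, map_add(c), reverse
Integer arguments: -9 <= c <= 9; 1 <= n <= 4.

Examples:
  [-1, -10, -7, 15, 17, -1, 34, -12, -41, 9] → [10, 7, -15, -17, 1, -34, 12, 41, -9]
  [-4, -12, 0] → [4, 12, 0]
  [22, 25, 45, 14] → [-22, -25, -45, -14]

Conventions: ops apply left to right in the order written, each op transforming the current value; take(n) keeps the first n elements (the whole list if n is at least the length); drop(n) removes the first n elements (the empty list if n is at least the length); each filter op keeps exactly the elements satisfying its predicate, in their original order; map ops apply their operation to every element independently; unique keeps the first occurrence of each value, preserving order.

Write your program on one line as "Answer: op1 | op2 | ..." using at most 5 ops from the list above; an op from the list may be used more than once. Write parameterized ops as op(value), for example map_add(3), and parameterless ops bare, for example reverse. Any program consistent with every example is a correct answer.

map_neg | reverse | unique | reverse

Check, running the answer program on each example:
  [-1, -10, -7, 15, 17, -1, 34, -12, -41, 9] -> [1, 10, 7, -15, -17, 1, -34, 12, 41, -9] -> [-9, 41, 12, -34, 1, -17, -15, 7, 10, 1] -> [-9, 41, 12, -34, 1, -17, -15, 7, 10] -> [10, 7, -15, -17, 1, -34, 12, 41, -9]
  [-4, -12, 0] -> [4, 12, 0] -> [0, 12, 4] -> [0, 12, 4] -> [4, 12, 0]
  [22, 25, 45, 14] -> [-22, -25, -45, -14] -> [-14, -45, -25, -22] -> [-14, -45, -25, -22] -> [-22, -25, -45, -14]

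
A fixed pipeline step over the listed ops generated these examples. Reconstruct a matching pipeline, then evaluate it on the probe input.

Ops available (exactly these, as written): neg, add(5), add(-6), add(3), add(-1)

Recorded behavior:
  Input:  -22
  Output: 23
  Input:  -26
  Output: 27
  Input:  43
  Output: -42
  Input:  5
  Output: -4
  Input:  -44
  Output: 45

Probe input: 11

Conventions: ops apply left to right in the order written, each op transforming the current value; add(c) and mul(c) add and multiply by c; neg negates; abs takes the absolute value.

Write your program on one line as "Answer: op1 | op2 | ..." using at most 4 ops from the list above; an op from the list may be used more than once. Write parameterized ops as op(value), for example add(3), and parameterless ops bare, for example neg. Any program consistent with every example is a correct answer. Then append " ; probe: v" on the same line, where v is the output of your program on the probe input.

add(5) | add(-6) | neg ; probe: -10

Check, running the answer program on each example:
  -22 -> -17 -> -23 -> 23
  -26 -> -21 -> -27 -> 27
  43 -> 48 -> 42 -> -42
  5 -> 10 -> 4 -> -4
  -44 -> -39 -> -45 -> 45
  probe: 11 -> 16 -> 10 -> -10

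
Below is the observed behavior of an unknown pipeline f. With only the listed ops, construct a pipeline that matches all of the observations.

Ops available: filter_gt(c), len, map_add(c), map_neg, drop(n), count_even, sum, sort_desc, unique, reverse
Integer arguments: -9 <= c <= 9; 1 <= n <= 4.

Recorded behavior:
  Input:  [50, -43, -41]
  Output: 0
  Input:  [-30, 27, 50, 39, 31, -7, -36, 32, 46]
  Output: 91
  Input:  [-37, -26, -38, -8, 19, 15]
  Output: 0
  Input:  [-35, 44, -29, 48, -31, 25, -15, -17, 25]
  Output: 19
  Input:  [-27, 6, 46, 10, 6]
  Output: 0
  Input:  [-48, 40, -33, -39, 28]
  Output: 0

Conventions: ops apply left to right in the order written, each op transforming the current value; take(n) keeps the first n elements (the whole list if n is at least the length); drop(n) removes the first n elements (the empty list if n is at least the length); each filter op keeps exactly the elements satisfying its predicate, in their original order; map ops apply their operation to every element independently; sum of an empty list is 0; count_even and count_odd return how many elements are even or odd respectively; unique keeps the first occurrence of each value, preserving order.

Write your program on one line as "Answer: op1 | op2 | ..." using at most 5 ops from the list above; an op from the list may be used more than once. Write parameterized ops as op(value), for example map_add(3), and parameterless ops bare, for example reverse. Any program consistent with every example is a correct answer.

filter_gt(4) | map_add(-6) | drop(3) | sum

Check, running the answer program on each example:
  [50, -43, -41] -> [50] -> [44] -> [] -> 0
  [-30, 27, 50, 39, 31, -7, -36, 32, 46] -> [27, 50, 39, 31, 32, 46] -> [21, 44, 33, 25, 26, 40] -> [25, 26, 40] -> 91
  [-37, -26, -38, -8, 19, 15] -> [19, 15] -> [13, 9] -> [] -> 0
  [-35, 44, -29, 48, -31, 25, -15, -17, 25] -> [44, 48, 25, 25] -> [38, 42, 19, 19] -> [19] -> 19
  [-27, 6, 46, 10, 6] -> [6, 46, 10, 6] -> [0, 40, 4, 0] -> [0] -> 0
  [-48, 40, -33, -39, 28] -> [40, 28] -> [34, 22] -> [] -> 0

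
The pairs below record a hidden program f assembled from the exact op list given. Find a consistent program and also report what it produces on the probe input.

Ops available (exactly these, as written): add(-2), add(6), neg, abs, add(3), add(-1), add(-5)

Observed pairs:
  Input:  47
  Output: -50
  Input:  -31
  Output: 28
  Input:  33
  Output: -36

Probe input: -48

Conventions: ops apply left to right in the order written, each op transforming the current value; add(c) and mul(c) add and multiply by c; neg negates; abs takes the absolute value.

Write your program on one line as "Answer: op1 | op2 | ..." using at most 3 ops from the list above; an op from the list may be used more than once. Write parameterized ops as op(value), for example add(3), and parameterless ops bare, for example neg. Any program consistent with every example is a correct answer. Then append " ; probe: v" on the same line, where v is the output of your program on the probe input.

add(-2) | neg | add(-5) ; probe: 45

Check, running the answer program on each example:
  47 -> 45 -> -45 -> -50
  -31 -> -33 -> 33 -> 28
  33 -> 31 -> -31 -> -36
  probe: -48 -> -50 -> 50 -> 45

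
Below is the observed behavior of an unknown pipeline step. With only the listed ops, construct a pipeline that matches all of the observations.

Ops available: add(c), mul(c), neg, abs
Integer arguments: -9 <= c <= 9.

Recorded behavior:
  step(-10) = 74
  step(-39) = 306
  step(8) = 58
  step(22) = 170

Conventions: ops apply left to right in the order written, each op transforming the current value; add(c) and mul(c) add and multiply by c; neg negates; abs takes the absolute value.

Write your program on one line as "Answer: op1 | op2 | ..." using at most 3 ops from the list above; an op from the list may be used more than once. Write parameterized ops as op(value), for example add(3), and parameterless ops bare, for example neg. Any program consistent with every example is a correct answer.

mul(-8) | abs | add(-6)

Check, running the answer program on each example:
  -10 -> 80 -> 80 -> 74
  -39 -> 312 -> 312 -> 306
  8 -> -64 -> 64 -> 58
  22 -> -176 -> 176 -> 170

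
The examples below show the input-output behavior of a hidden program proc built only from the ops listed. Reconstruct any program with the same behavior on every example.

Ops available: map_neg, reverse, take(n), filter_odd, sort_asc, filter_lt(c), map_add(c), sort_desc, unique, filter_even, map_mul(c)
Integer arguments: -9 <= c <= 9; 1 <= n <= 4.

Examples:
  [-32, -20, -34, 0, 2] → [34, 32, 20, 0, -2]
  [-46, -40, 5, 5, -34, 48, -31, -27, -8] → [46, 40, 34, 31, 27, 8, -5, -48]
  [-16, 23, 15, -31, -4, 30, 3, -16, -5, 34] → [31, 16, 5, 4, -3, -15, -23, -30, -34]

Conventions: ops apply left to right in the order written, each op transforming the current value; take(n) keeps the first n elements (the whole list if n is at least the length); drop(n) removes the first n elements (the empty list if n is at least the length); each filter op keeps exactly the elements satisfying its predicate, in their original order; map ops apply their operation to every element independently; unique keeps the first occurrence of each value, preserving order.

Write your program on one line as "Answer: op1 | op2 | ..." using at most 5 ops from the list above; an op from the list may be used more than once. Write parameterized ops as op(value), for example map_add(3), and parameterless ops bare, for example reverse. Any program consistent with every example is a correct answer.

map_neg | unique | reverse | sort_desc

Check, running the answer program on each example:
  [-32, -20, -34, 0, 2] -> [32, 20, 34, 0, -2] -> [32, 20, 34, 0, -2] -> [-2, 0, 34, 20, 32] -> [34, 32, 20, 0, -2]
  [-46, -40, 5, 5, -34, 48, -31, -27, -8] -> [46, 40, -5, -5, 34, -48, 31, 27, 8] -> [46, 40, -5, 34, -48, 31, 27, 8] -> [8, 27, 31, -48, 34, -5, 40, 46] -> [46, 40, 34, 31, 27, 8, -5, -48]
  [-16, 23, 15, -31, -4, 30, 3, -16, -5, 34] -> [16, -23, -15, 31, 4, -30, -3, 16, 5, -34] -> [16, -23, -15, 31, 4, -30, -3, 5, -34] -> [-34, 5, -3, -30, 4, 31, -15, -23, 16] -> [31, 16, 5, 4, -3, -15, -23, -30, -34]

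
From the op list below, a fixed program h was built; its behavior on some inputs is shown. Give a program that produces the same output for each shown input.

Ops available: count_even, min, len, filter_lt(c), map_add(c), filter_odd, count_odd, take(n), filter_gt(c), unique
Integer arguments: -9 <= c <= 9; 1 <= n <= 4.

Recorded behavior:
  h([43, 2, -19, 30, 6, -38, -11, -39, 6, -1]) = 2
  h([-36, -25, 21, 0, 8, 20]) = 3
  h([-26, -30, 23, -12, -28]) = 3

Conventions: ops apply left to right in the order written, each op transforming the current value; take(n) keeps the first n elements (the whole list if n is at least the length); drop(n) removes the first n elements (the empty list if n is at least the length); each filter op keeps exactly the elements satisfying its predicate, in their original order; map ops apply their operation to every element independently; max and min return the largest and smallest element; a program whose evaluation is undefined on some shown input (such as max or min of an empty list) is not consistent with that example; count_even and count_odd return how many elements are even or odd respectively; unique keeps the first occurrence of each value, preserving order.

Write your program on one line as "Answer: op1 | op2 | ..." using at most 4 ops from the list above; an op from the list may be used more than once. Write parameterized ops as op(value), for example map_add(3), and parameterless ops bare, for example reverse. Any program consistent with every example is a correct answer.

unique | take(4) | filter_lt(4) | len

Check, running the answer program on each example:
  [43, 2, -19, 30, 6, -38, -11, -39, 6, -1] -> [43, 2, -19, 30, 6, -38, -11, -39, -1] -> [43, 2, -19, 30] -> [2, -19] -> 2
  [-36, -25, 21, 0, 8, 20] -> [-36, -25, 21, 0, 8, 20] -> [-36, -25, 21, 0] -> [-36, -25, 0] -> 3
  [-26, -30, 23, -12, -28] -> [-26, -30, 23, -12, -28] -> [-26, -30, 23, -12] -> [-26, -30, -12] -> 3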